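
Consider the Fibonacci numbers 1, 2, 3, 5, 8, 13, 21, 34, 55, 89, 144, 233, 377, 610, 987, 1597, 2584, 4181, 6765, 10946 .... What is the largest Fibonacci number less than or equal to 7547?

6765 ≤ 7547 < 10946, so the largest Fibonacci number not exceeding 7547 is 6765.

6765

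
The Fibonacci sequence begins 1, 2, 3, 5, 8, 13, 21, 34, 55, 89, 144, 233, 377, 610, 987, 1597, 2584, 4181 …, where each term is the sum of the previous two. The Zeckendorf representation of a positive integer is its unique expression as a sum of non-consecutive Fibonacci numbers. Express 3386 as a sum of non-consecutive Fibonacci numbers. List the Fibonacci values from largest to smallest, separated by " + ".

Greedy algorithm:
largest Fibonacci ≤ 3386 is 2584; 3386 − 2584 = 802
largest Fibonacci ≤ 802 is 610; 802 − 610 = 192
largest Fibonacci ≤ 192 is 144; 192 − 144 = 48
largest Fibonacci ≤ 48 is 34; 48 − 34 = 14
largest Fibonacci ≤ 14 is 13; 14 − 13 = 1
largest Fibonacci ≤ 1 is 1; 1 − 1 = 0
So 3386 = 2584 + 610 + 144 + 34 + 13 + 1, with no two terms consecutive in the sequence.

2584 + 610 + 144 + 34 + 13 + 1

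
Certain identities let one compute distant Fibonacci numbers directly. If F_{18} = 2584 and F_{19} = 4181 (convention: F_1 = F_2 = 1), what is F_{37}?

24157817

By F_{2k+1} = F_k² + F_{k+1}²: F_{37} = 2584² + 4181² = 6677056 + 17480761 = 24157817.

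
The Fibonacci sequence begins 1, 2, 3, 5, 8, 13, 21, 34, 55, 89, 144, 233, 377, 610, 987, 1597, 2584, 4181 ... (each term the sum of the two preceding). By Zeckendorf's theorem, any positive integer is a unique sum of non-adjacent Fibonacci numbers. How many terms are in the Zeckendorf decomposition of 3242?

3242 − 2584 = 658
658 − 610 = 48
48 − 34 = 14
14 − 13 = 1
1 − 1 = 0
3242 = 2584 + 610 + 34 + 13 + 1, which has 5 terms.

5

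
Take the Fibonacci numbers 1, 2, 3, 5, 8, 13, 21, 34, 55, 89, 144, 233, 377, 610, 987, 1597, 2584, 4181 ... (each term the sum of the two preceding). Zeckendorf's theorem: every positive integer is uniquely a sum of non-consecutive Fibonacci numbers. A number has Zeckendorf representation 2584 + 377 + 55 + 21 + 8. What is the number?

2584 + 377 + 55 + 21 + 8 = 3045.

3045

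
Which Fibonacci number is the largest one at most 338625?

317811

317811 ≤ 338625 < 514229, so the largest Fibonacci number not exceeding 338625 is 317811.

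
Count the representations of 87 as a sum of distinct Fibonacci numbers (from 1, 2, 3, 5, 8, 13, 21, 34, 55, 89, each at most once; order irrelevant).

5

Starting from the Zeckendorf form and repeatedly splitting a term F_k into F_{k−1} + F_{k−2} (when neither is already used) reaches every representation.
87 = 55+21+8+3 = 55+21+8+2+1 = 55+21+5+3+2+1 = 55+13+8+5+3+2+1 = … (1 more), for 5 in all.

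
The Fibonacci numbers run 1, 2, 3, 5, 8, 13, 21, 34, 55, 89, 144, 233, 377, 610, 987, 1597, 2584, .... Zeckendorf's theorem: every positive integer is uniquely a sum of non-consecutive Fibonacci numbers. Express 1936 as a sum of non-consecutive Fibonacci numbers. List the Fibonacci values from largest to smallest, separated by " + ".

1597 + 233 + 89 + 13 + 3 + 1

Repeatedly subtract the largest Fibonacci number that fits:
1936 − 1597 = 339
339 − 233 = 106
106 − 89 = 17
17 − 13 = 4
4 − 3 = 1
1 − 1 = 0
So 1936 = 1597 + 233 + 89 + 13 + 3 + 1, with no two terms consecutive in the sequence.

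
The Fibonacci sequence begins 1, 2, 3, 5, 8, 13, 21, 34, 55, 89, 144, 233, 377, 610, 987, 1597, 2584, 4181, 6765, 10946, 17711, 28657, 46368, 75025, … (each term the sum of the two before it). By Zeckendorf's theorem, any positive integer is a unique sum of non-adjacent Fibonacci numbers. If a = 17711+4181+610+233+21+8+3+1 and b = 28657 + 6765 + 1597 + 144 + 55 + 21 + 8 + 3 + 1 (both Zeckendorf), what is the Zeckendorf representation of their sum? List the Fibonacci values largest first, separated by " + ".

46368 + 10946 + 2584 + 89 + 21 + 8 + 3

The two numbers are 22768 and 37251, so their sum is 60019.
Greedily peel off the largest Fibonacci term at each step:
subtract 46368 from 60019: 13651 remains
subtract 10946 from 13651: 2705 remains
subtract 2584 from 2705: 121 remains
subtract 89 from 121: 32 remains
subtract 21 from 32: 11 remains
subtract 8 from 11: 3 remains
subtract 3 from 3: 0 remains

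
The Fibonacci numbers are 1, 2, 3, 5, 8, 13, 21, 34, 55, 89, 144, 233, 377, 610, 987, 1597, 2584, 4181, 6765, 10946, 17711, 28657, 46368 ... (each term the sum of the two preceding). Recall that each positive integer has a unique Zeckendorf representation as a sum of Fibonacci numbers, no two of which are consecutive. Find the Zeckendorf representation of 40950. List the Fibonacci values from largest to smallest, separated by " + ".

largest Fibonacci ≤ 40950 is 28657; 40950 − 28657 = 12293
largest Fibonacci ≤ 12293 is 10946; 12293 − 10946 = 1347
largest Fibonacci ≤ 1347 is 987; 1347 − 987 = 360
largest Fibonacci ≤ 360 is 233; 360 − 233 = 127
largest Fibonacci ≤ 127 is 89; 127 − 89 = 38
largest Fibonacci ≤ 38 is 34; 38 − 34 = 4
largest Fibonacci ≤ 4 is 3; 4 − 3 = 1
largest Fibonacci ≤ 1 is 1; 1 − 1 = 0
So 40950 = 28657 + 10946 + 987 + 233 + 89 + 34 + 3 + 1, with no two terms consecutive in the sequence.

28657 + 10946 + 987 + 233 + 89 + 34 + 3 + 1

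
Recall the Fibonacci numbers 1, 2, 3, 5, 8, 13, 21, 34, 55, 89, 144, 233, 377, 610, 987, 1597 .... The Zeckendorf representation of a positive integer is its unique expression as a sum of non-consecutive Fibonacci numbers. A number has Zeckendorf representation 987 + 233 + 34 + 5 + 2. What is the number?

1261

987 + 233 + 34 + 5 + 2 = 1261.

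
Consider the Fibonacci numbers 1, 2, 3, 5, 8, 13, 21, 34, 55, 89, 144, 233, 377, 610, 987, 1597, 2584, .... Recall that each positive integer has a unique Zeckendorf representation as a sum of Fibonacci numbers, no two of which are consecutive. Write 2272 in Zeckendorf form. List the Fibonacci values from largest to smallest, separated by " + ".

subtract 1597 from 2272: 675 remains
subtract 610 from 675: 65 remains
subtract 55 from 65: 10 remains
subtract 8 from 10: 2 remains
subtract 2 from 2: 0 remains
So 2272 = 1597 + 610 + 55 + 8 + 2, with no two terms consecutive in the sequence.

1597 + 610 + 55 + 8 + 2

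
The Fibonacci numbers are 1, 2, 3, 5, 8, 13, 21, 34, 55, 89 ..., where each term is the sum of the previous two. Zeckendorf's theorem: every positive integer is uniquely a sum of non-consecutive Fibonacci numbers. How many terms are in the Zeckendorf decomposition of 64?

Greedily peel off the largest Fibonacci term at each step:
largest Fibonacci ≤ 64 is 55; 64 − 55 = 9
largest Fibonacci ≤ 9 is 8; 9 − 8 = 1
largest Fibonacci ≤ 1 is 1; 1 − 1 = 0
64 = 55 + 8 + 1, which has 3 terms.

3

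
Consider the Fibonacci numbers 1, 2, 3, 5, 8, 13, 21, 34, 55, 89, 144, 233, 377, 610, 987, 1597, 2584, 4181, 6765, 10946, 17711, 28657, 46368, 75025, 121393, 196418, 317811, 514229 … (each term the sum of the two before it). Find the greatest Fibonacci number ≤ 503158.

317811 ≤ 503158 < 514229, so the largest Fibonacci number not exceeding 503158 is 317811.

317811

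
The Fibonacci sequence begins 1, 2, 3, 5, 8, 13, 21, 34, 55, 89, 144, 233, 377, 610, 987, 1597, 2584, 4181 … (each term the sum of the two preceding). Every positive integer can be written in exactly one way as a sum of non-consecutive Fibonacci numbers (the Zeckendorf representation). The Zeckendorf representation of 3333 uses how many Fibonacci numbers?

Greedily peel off the largest Fibonacci term at each step:
3333 − 2584 = 749
749 − 610 = 139
139 − 89 = 50
50 − 34 = 16
16 − 13 = 3
3 − 3 = 0
3333 = 2584 + 610 + 89 + 34 + 13 + 3, which has 6 terms.

6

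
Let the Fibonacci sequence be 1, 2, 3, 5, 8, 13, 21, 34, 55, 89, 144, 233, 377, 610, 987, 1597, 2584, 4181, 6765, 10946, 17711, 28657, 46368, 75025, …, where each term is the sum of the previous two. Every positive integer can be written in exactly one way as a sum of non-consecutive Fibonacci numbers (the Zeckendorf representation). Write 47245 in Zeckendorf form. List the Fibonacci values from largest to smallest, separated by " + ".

take 46368 (≤ 47245); 47245 − 46368 = 877
take 610 (≤ 877); 877 − 610 = 267
take 233 (≤ 267); 267 − 233 = 34
take 34 (≤ 34); 34 − 34 = 0
So 47245 = 46368 + 610 + 233 + 34, with no two terms consecutive in the sequence.

46368 + 610 + 233 + 34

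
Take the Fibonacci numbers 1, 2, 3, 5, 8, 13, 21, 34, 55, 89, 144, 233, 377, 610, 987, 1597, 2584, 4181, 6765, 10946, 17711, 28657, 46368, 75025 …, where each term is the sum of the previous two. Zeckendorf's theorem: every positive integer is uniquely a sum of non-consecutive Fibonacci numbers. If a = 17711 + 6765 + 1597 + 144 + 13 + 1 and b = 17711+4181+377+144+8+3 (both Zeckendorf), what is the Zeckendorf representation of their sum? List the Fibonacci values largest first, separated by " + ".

The two numbers are 26231 and 22424, so their sum is 48655.
Repeatedly subtract the largest Fibonacci number that fits:
take 46368 (≤ 48655); 48655 − 46368 = 2287
take 1597 (≤ 2287); 2287 − 1597 = 690
take 610 (≤ 690); 690 − 610 = 80
take 55 (≤ 80); 80 − 55 = 25
take 21 (≤ 25); 25 − 21 = 4
take 3 (≤ 4); 4 − 3 = 1
take 1 (≤ 1); 1 − 1 = 0

46368 + 1597 + 610 + 55 + 21 + 3 + 1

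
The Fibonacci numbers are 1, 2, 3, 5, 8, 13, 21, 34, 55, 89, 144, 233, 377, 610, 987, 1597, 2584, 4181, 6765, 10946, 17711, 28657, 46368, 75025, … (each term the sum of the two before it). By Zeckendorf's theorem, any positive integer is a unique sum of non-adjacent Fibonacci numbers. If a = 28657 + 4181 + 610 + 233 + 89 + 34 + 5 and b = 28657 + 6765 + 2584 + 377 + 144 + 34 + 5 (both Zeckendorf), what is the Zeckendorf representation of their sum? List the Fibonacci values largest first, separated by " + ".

The two numbers are 33809 and 38566, so their sum is 72375.
Repeatedly subtract the largest Fibonacci number that fits:
subtract 46368 from 72375: 26007 remains
subtract 17711 from 26007: 8296 remains
subtract 6765 from 8296: 1531 remains
subtract 987 from 1531: 544 remains
subtract 377 from 544: 167 remains
subtract 144 from 167: 23 remains
subtract 21 from 23: 2 remains
subtract 2 from 2: 0 remains

46368 + 17711 + 6765 + 987 + 377 + 144 + 21 + 2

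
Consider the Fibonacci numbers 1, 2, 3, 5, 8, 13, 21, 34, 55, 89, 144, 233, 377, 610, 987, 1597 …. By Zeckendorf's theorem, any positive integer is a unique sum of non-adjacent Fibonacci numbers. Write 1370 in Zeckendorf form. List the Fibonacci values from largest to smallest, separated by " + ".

take 987 (≤ 1370); 1370 − 987 = 383
take 377 (≤ 383); 383 − 377 = 6
take 5 (≤ 6); 6 − 5 = 1
take 1 (≤ 1); 1 − 1 = 0
So 1370 = 987 + 377 + 5 + 1, with no two terms consecutive in the sequence.

987 + 377 + 5 + 1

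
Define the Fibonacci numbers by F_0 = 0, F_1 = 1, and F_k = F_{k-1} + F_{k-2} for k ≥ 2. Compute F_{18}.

Iterating the recurrence up to F_{11} = 89 and F_{10} = 55:
F_{12} = F_{11} + F_{10} = 89 + 55 = 144
F_{13} = F_{12} + F_{11} = 144 + 89 = 233
F_{14} = F_{13} + F_{12} = 233 + 144 = 377
F_{15} = F_{14} + F_{13} = 377 + 233 = 610
F_{16} = F_{15} + F_{14} = 610 + 377 = 987
F_{17} = F_{16} + F_{15} = 987 + 610 = 1597
F_{18} = F_{17} + F_{16} = 1597 + 987 = 2584

2584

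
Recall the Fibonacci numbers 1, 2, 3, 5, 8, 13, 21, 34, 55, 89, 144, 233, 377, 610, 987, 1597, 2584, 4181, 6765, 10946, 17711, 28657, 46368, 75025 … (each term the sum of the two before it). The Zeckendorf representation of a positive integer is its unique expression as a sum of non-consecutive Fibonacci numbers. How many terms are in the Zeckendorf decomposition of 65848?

take 46368 (≤ 65848); 65848 − 46368 = 19480
take 17711 (≤ 19480); 19480 − 17711 = 1769
take 1597 (≤ 1769); 1769 − 1597 = 172
take 144 (≤ 172); 172 − 144 = 28
take 21 (≤ 28); 28 − 21 = 7
take 5 (≤ 7); 7 − 5 = 2
take 2 (≤ 2); 2 − 2 = 0
65848 = 46368 + 17711 + 1597 + 144 + 21 + 5 + 2, which has 7 terms.

7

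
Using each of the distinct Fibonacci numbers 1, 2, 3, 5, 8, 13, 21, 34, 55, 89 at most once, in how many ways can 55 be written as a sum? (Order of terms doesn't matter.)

Starting from the Zeckendorf form and repeatedly splitting a term F_k into F_{k−1} + F_{k−2} (when neither is already used) reaches every representation.
55 = 55 = 34+21 = 34+13+8 = … (2 more), for 5 in all.

5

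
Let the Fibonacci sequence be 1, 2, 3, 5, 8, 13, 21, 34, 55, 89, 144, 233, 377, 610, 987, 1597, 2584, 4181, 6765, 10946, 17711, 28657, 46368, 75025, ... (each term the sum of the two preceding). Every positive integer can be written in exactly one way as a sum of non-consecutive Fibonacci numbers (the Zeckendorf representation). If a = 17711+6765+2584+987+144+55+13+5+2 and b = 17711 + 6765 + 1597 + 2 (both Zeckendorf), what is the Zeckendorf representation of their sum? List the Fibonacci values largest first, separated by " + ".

The two numbers are 28266 and 26075, so their sum is 54341.
Greedily peel off the largest Fibonacci term at each step:
54341: greatest Fibonacci not exceeding it is 46368, leaving 7973
7973: greatest Fibonacci not exceeding it is 6765, leaving 1208
1208: greatest Fibonacci not exceeding it is 987, leaving 221
221: greatest Fibonacci not exceeding it is 144, leaving 77
77: greatest Fibonacci not exceeding it is 55, leaving 22
22: greatest Fibonacci not exceeding it is 21, leaving 1
1: greatest Fibonacci not exceeding it is 1, leaving 0

46368 + 6765 + 987 + 144 + 55 + 21 + 1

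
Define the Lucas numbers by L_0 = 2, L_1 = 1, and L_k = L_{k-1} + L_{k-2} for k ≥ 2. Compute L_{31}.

3010349

Iterating the recurrence up to L_{24} = 103682 and L_{23} = 64079:
L_{25} = L_{24} + L_{23} = 103682 + 64079 = 167761
L_{26} = L_{25} + L_{24} = 167761 + 103682 = 271443
L_{27} = L_{26} + L_{25} = 271443 + 167761 = 439204
L_{28} = L_{27} + L_{26} = 439204 + 271443 = 710647
L_{29} = L_{28} + L_{27} = 710647 + 439204 = 1149851
L_{30} = L_{29} + L_{28} = 1149851 + 710647 = 1860498
L_{31} = L_{30} + L_{29} = 1860498 + 1149851 = 3010349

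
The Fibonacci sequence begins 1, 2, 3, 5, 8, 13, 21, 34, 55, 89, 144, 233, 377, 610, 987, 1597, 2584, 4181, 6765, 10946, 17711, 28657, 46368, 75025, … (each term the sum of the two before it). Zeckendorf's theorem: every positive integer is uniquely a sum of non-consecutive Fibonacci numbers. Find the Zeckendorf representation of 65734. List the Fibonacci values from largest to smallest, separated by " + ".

subtract 46368 from 65734: 19366 remains
subtract 17711 from 19366: 1655 remains
subtract 1597 from 1655: 58 remains
subtract 55 from 58: 3 remains
subtract 3 from 3: 0 remains
So 65734 = 46368 + 17711 + 1597 + 55 + 3, with no two terms consecutive in the sequence.

46368 + 17711 + 1597 + 55 + 3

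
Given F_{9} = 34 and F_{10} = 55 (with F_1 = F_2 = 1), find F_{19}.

By F_{2k+1} = F_k² + F_{k+1}²: F_{19} = 34² + 55² = 1156 + 3025 = 4181.

4181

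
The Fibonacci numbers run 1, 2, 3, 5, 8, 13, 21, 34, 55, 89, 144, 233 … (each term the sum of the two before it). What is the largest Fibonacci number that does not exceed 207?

144 ≤ 207 < 233, so the largest Fibonacci number not exceeding 207 is 144.

144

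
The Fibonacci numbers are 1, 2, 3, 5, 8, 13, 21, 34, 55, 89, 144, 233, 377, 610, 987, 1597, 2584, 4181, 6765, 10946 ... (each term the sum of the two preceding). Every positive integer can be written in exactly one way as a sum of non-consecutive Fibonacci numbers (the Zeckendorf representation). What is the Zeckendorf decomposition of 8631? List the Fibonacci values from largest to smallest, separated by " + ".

8631: greatest Fibonacci not exceeding it is 6765, leaving 1866
1866: greatest Fibonacci not exceeding it is 1597, leaving 269
269: greatest Fibonacci not exceeding it is 233, leaving 36
36: greatest Fibonacci not exceeding it is 34, leaving 2
2: greatest Fibonacci not exceeding it is 2, leaving 0
So 8631 = 6765 + 1597 + 233 + 34 + 2, with no two terms consecutive in the sequence.

6765 + 1597 + 233 + 34 + 2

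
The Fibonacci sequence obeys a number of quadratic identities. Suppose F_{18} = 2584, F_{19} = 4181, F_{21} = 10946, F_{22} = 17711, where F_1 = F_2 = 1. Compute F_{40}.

By the addition formula F_{m+n} = F_m F_{n+1} + F_{m−1} F_n with m=19, n=21: F_{40} = 4181·17711 + 2584·10946 = 74049691 + 28284464 = 102334155.

102334155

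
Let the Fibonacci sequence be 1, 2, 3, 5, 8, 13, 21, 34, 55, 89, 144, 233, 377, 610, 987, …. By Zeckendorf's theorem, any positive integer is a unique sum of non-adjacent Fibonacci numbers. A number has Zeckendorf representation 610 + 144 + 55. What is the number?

809

610 + 144 + 55 = 809.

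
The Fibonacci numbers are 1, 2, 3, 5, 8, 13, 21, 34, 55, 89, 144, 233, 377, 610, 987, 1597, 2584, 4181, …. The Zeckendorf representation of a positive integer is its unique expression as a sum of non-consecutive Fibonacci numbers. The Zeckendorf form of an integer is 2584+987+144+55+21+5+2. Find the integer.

2584+987+144+55+21+5+2 = 3798.

3798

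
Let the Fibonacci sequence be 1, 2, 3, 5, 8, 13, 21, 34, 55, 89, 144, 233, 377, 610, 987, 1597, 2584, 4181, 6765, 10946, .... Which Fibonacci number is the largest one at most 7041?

6765

6765 ≤ 7041 < 10946, so the largest Fibonacci number not exceeding 7041 is 6765.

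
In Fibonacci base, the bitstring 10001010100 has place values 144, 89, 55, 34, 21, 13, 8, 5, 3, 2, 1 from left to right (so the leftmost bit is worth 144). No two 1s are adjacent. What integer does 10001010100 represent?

Summing the place values of the 1 bits: 144 + 21 + 8 + 3 = 176.

176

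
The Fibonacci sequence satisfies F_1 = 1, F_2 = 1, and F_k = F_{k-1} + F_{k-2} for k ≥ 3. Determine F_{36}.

Iterating the recurrence up to F_{30} = 832040 and F_{29} = 514229:
F_{31} = F_{30} + F_{29} = 832040 + 514229 = 1346269
F_{32} = F_{31} + F_{30} = 1346269 + 832040 = 2178309
F_{33} = F_{32} + F_{31} = 2178309 + 1346269 = 3524578
F_{34} = F_{33} + F_{32} = 3524578 + 2178309 = 5702887
F_{35} = F_{34} + F_{33} = 5702887 + 3524578 = 9227465
F_{36} = F_{35} + F_{34} = 9227465 + 5702887 = 14930352

14930352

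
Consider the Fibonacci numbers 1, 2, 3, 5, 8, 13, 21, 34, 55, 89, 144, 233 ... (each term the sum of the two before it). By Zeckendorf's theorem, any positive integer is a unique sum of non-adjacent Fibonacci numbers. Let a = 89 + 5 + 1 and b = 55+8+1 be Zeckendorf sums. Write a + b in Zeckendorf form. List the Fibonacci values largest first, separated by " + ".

144 + 13 + 2

The two numbers are 95 and 64, so their sum is 159.
159 − 144 = 15
15 − 13 = 2
2 − 2 = 0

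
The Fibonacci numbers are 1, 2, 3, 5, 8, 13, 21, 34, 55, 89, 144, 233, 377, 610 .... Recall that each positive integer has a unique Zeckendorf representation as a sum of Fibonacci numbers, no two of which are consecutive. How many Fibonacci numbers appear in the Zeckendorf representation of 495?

take 377 (≤ 495); 495 − 377 = 118
take 89 (≤ 118); 118 − 89 = 29
take 21 (≤ 29); 29 − 21 = 8
take 8 (≤ 8); 8 − 8 = 0
495 = 377 + 89 + 21 + 8, which has 4 terms.

4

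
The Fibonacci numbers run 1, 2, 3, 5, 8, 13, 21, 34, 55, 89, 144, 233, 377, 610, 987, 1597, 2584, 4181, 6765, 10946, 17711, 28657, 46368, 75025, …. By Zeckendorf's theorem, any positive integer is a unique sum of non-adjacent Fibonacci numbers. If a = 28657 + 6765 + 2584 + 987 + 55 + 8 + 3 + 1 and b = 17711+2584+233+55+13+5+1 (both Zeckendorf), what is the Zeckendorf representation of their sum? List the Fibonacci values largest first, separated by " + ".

46368 + 10946 + 1597 + 610 + 89 + 34 + 13 + 5

The two numbers are 39060 and 20602, so their sum is 59662.
subtract 46368 from 59662: 13294 remains
subtract 10946 from 13294: 2348 remains
subtract 1597 from 2348: 751 remains
subtract 610 from 751: 141 remains
subtract 89 from 141: 52 remains
subtract 34 from 52: 18 remains
subtract 13 from 18: 5 remains
subtract 5 from 5: 0 remains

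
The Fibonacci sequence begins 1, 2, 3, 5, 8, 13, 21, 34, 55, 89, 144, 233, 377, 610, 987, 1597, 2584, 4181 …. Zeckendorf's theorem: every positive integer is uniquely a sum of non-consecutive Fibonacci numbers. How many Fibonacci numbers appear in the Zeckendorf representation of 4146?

Greedy algorithm:
subtract 2584 from 4146: 1562 remains
subtract 987 from 1562: 575 remains
subtract 377 from 575: 198 remains
subtract 144 from 198: 54 remains
subtract 34 from 54: 20 remains
subtract 13 from 20: 7 remains
subtract 5 from 7: 2 remains
subtract 2 from 2: 0 remains
4146 = 2584 + 987 + 377 + 144 + 34 + 13 + 5 + 2, which has 8 terms.

8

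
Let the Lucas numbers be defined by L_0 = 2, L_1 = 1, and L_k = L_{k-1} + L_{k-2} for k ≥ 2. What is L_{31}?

Iterating the recurrence up to L_{27} = 439204 and L_{26} = 271443:
L_{28} = L_{27} + L_{26} = 439204 + 271443 = 710647
L_{29} = L_{28} + L_{27} = 710647 + 439204 = 1149851
L_{30} = L_{29} + L_{28} = 1149851 + 710647 = 1860498
L_{31} = L_{30} + L_{29} = 1860498 + 1149851 = 3010349

3010349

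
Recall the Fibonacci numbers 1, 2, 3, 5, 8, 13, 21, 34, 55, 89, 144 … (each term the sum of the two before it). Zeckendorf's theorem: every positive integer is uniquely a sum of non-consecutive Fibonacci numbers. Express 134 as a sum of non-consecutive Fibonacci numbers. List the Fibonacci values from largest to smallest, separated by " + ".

Repeatedly subtract the largest Fibonacci number that fits:
take 89 (≤ 134); 134 − 89 = 45
take 34 (≤ 45); 45 − 34 = 11
take 8 (≤ 11); 11 − 8 = 3
take 3 (≤ 3); 3 − 3 = 0
So 134 = 89 + 34 + 8 + 3, with no two terms consecutive in the sequence.

89 + 34 + 8 + 3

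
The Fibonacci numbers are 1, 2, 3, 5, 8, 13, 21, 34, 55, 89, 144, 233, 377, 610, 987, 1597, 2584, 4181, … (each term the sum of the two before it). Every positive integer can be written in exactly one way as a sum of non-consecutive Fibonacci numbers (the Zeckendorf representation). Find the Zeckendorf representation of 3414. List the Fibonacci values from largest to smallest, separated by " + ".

Repeatedly subtract the largest Fibonacci number that fits:
2584 ≤ 3414 < 4181, so take 2584; remainder 830
610 ≤ 830 < 987, so take 610; remainder 220
144 ≤ 220 < 233, so take 144; remainder 76
55 ≤ 76 < 89, so take 55; remainder 21
21 ≤ 21 < 34, so take 21; remainder 0
So 3414 = 2584 + 610 + 144 + 55 + 21, with no two terms consecutive in the sequence.

2584 + 610 + 144 + 55 + 21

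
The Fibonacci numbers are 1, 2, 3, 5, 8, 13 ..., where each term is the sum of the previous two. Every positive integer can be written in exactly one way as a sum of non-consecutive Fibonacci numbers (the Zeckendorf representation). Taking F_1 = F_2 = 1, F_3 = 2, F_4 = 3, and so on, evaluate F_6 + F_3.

10

F_6 + F_3 = 8 + 2 = 10.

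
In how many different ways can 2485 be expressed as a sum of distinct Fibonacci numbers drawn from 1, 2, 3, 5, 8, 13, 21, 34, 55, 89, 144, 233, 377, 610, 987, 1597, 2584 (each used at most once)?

33

Each representation comes from the Zeckendorf form by replacing some F_k with F_{k−1} + F_{k−2} where possible.
2485 = 1597+610+233+34+8+3 = 1597+610+233+34+8+2+1 = 1597+610+233+21+13+8+3 = 1597+610+144+89+34+8+3 = 1597+610+233+34+5+3+2+1 = … (28 more), for 33 in all.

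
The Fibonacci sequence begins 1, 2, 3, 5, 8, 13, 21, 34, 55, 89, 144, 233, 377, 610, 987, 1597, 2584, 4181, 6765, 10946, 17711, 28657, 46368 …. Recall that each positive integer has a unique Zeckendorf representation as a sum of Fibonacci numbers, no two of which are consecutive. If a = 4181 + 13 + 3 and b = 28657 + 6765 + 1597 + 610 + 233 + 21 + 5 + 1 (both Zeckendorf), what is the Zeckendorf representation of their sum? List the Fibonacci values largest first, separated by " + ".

28657 + 10946 + 1597 + 610 + 233 + 34 + 8 + 1

The two numbers are 4197 and 37889, so their sum is 42086.
Greedy algorithm:
42086: greatest Fibonacci not exceeding it is 28657, leaving 13429
13429: greatest Fibonacci not exceeding it is 10946, leaving 2483
2483: greatest Fibonacci not exceeding it is 1597, leaving 886
886: greatest Fibonacci not exceeding it is 610, leaving 276
276: greatest Fibonacci not exceeding it is 233, leaving 43
43: greatest Fibonacci not exceeding it is 34, leaving 9
9: greatest Fibonacci not exceeding it is 8, leaving 1
1: greatest Fibonacci not exceeding it is 1, leaving 0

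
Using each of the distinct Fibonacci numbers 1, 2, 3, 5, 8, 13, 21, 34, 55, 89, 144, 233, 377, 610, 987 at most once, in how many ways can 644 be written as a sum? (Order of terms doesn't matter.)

15

Each representation comes from the Zeckendorf form by replacing some F_k with F_{k−1} + F_{k−2} where possible.
644 = 610+34 = 610+21+13 = 377+233+34 = … (12 more), for 15 in all.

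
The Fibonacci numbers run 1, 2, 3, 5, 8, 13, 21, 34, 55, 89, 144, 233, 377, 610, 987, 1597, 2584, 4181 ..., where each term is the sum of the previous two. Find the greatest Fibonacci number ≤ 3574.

2584

2584 ≤ 3574 < 4181, so the largest Fibonacci number not exceeding 3574 is 2584.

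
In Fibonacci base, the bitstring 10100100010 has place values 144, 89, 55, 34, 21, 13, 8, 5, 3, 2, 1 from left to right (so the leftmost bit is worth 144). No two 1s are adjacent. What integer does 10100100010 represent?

Summing the place values of the 1 bits: 144 + 55 + 13 + 2 = 214.

214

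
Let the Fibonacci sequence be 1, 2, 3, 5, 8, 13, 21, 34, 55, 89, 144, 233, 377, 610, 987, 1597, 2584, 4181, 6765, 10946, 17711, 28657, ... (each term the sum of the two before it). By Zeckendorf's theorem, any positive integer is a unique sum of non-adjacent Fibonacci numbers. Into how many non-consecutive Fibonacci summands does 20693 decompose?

4

subtract 17711 from 20693: 2982 remains
subtract 2584 from 2982: 398 remains
subtract 377 from 398: 21 remains
subtract 21 from 21: 0 remains
20693 = 17711 + 2584 + 377 + 21, which has 4 terms.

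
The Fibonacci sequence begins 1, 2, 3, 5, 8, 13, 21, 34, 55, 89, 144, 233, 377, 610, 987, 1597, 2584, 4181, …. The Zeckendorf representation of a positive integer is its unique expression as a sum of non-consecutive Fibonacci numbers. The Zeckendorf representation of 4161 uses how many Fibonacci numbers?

largest Fibonacci ≤ 4161 is 2584; 4161 − 2584 = 1577
largest Fibonacci ≤ 1577 is 987; 1577 − 987 = 590
largest Fibonacci ≤ 590 is 377; 590 − 377 = 213
largest Fibonacci ≤ 213 is 144; 213 − 144 = 69
largest Fibonacci ≤ 69 is 55; 69 − 55 = 14
largest Fibonacci ≤ 14 is 13; 14 − 13 = 1
largest Fibonacci ≤ 1 is 1; 1 − 1 = 0
4161 = 2584 + 987 + 377 + 144 + 55 + 13 + 1, which has 7 terms.

7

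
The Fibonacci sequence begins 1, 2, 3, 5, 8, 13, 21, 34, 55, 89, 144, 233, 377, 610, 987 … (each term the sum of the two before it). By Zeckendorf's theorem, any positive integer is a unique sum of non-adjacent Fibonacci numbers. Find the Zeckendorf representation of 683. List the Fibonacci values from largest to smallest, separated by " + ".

610 + 55 + 13 + 5

Greedy algorithm:
683: greatest Fibonacci not exceeding it is 610, leaving 73
73: greatest Fibonacci not exceeding it is 55, leaving 18
18: greatest Fibonacci not exceeding it is 13, leaving 5
5: greatest Fibonacci not exceeding it is 5, leaving 0
So 683 = 610 + 55 + 13 + 5, with no two terms consecutive in the sequence.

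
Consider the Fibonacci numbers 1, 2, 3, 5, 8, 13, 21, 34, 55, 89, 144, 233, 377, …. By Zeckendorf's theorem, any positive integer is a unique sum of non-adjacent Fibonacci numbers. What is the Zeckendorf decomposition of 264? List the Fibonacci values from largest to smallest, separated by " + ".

Greedy algorithm:
233 ≤ 264 < 377, so take 233; remainder 31
21 ≤ 31 < 34, so take 21; remainder 10
8 ≤ 10 < 13, so take 8; remainder 2
2 ≤ 2 < 3, so take 2; remainder 0
So 264 = 233 + 21 + 8 + 2, with no two terms consecutive in the sequence.

233 + 21 + 8 + 2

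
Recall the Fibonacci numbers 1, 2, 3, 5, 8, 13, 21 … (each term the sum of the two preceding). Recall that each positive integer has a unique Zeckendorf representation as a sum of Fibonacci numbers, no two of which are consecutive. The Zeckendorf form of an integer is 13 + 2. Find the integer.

15

13 + 2 = 15.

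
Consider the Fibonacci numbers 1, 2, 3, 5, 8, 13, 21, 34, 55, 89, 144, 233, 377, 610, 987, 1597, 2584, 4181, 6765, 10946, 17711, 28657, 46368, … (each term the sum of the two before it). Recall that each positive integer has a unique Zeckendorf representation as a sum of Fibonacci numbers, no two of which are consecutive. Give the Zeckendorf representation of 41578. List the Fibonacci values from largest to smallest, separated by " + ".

take 28657 (≤ 41578); 41578 − 28657 = 12921
take 10946 (≤ 12921); 12921 − 10946 = 1975
take 1597 (≤ 1975); 1975 − 1597 = 378
take 377 (≤ 378); 378 − 377 = 1
take 1 (≤ 1); 1 − 1 = 0
So 41578 = 28657 + 10946 + 1597 + 377 + 1, with no two terms consecutive in the sequence.

28657 + 10946 + 1597 + 377 + 1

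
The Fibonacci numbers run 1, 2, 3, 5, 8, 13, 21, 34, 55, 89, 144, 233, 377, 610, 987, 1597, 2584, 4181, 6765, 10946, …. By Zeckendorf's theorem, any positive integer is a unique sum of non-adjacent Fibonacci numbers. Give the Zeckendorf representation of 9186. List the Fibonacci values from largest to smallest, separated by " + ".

9186: greatest Fibonacci not exceeding it is 6765, leaving 2421
2421: greatest Fibonacci not exceeding it is 1597, leaving 824
824: greatest Fibonacci not exceeding it is 610, leaving 214
214: greatest Fibonacci not exceeding it is 144, leaving 70
70: greatest Fibonacci not exceeding it is 55, leaving 15
15: greatest Fibonacci not exceeding it is 13, leaving 2
2: greatest Fibonacci not exceeding it is 2, leaving 0
So 9186 = 6765 + 1597 + 610 + 144 + 55 + 13 + 2, with no two terms consecutive in the sequence.

6765 + 1597 + 610 + 144 + 55 + 13 + 2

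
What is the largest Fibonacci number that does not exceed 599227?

514229

514229 ≤ 599227 < 832040, so the largest Fibonacci number not exceeding 599227 is 514229.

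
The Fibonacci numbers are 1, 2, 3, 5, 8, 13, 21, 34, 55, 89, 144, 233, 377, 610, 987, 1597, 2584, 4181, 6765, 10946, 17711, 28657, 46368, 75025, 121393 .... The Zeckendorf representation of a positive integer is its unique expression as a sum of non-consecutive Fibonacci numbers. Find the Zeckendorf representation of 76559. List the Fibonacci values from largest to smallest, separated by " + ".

subtract 75025 from 76559: 1534 remains
subtract 987 from 1534: 547 remains
subtract 377 from 547: 170 remains
subtract 144 from 170: 26 remains
subtract 21 from 26: 5 remains
subtract 5 from 5: 0 remains
So 76559 = 75025 + 987 + 377 + 144 + 21 + 5, with no two terms consecutive in the sequence.

75025 + 987 + 377 + 144 + 21 + 5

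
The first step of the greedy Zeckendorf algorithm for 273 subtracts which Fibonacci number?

233 ≤ 273 < 377, so the largest Fibonacci number not exceeding 273 is 233.

233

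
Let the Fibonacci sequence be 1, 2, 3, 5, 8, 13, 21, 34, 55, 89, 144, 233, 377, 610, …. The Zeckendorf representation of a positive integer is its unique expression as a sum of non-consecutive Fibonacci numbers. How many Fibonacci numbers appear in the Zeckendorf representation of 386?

3

largest Fibonacci ≤ 386 is 377; 386 − 377 = 9
largest Fibonacci ≤ 9 is 8; 9 − 8 = 1
largest Fibonacci ≤ 1 is 1; 1 − 1 = 0
386 = 377 + 8 + 1, which has 3 terms.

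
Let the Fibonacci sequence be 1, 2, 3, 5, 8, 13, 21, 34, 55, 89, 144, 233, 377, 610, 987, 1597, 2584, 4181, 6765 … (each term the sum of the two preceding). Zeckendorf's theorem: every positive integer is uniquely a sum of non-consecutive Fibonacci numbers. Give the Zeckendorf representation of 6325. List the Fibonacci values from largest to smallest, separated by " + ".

4181 + 1597 + 377 + 144 + 21 + 5

Repeatedly subtract the largest Fibonacci number that fits:
subtract 4181 from 6325: 2144 remains
subtract 1597 from 2144: 547 remains
subtract 377 from 547: 170 remains
subtract 144 from 170: 26 remains
subtract 21 from 26: 5 remains
subtract 5 from 5: 0 remains
So 6325 = 4181 + 1597 + 377 + 144 + 21 + 5, with no two terms consecutive in the sequence.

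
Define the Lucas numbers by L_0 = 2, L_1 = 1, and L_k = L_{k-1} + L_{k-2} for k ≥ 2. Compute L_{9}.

Iterating the recurrence up to L_{5} = 11 and L_{4} = 7:
L_{6} = L_{5} + L_{4} = 11 + 7 = 18
L_{7} = L_{6} + L_{5} = 18 + 11 = 29
L_{8} = L_{7} + L_{6} = 29 + 18 = 47
L_{9} = L_{8} + L_{7} = 47 + 29 = 76

76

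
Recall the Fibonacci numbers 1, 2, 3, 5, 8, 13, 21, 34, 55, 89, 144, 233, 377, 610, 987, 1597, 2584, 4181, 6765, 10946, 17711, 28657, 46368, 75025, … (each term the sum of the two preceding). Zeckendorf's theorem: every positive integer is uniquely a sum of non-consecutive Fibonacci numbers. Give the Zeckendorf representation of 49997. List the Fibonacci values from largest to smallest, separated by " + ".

46368 + 2584 + 987 + 55 + 3

49997: greatest Fibonacci not exceeding it is 46368, leaving 3629
3629: greatest Fibonacci not exceeding it is 2584, leaving 1045
1045: greatest Fibonacci not exceeding it is 987, leaving 58
58: greatest Fibonacci not exceeding it is 55, leaving 3
3: greatest Fibonacci not exceeding it is 3, leaving 0
So 49997 = 46368 + 2584 + 987 + 55 + 3, with no two terms consecutive in the sequence.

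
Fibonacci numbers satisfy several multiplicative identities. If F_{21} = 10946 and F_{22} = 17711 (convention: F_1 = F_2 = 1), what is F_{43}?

By F_{2k+1} = F_k² + F_{k+1}²: F_{43} = 10946² + 17711² = 119814916 + 313679521 = 433494437.

433494437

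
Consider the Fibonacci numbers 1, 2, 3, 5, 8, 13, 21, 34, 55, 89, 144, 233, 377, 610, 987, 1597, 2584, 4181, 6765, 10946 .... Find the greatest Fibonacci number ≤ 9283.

6765 ≤ 9283 < 10946, so the largest Fibonacci number not exceeding 9283 is 6765.

6765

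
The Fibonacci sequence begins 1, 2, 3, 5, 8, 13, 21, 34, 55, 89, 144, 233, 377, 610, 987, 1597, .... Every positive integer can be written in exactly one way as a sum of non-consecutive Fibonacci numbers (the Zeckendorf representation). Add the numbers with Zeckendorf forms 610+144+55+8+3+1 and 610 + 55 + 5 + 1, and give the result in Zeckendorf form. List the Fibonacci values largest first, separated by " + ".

The two numbers are 821 and 671, so their sum is 1492.
Greedy algorithm:
take 987 (≤ 1492); 1492 − 987 = 505
take 377 (≤ 505); 505 − 377 = 128
take 89 (≤ 128); 128 − 89 = 39
take 34 (≤ 39); 39 − 34 = 5
take 5 (≤ 5); 5 − 5 = 0

987 + 377 + 89 + 34 + 5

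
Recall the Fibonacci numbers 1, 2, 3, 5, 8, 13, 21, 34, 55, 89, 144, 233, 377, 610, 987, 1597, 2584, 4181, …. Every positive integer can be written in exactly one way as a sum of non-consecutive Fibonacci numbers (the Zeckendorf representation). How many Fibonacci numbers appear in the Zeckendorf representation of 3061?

3061: greatest Fibonacci not exceeding it is 2584, leaving 477
477: greatest Fibonacci not exceeding it is 377, leaving 100
100: greatest Fibonacci not exceeding it is 89, leaving 11
11: greatest Fibonacci not exceeding it is 8, leaving 3
3: greatest Fibonacci not exceeding it is 3, leaving 0
3061 = 2584 + 377 + 89 + 8 + 3, which has 5 terms.

5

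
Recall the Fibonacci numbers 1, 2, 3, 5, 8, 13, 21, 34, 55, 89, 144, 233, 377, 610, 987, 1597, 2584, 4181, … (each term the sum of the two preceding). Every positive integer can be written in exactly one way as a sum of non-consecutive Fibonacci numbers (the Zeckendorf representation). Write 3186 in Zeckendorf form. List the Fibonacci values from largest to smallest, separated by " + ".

Repeatedly subtract the largest Fibonacci number that fits:
subtract 2584 from 3186: 602 remains
subtract 377 from 602: 225 remains
subtract 144 from 225: 81 remains
subtract 55 from 81: 26 remains
subtract 21 from 26: 5 remains
subtract 5 from 5: 0 remains
So 3186 = 2584 + 377 + 144 + 55 + 21 + 5, with no two terms consecutive in the sequence.

2584 + 377 + 144 + 55 + 21 + 5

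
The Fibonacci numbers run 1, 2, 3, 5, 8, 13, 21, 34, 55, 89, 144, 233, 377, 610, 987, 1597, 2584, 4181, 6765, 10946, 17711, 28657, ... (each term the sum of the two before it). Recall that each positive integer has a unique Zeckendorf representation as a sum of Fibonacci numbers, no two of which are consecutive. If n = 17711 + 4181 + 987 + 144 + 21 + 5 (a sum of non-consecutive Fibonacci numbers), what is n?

23049

17711 + 4181 + 987 + 144 + 21 + 5 = 23049.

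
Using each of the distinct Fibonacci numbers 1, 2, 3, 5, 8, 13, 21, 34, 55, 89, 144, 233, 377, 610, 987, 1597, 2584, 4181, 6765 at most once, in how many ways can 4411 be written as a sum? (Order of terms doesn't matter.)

20

Each representation comes from the Zeckendorf form by replacing some F_k with F_{k−1} + F_{k−2} where possible.
4411 = 4181+144+55+21+8+2 = 4181+144+55+21+5+3+2 = 2584+1597+144+55+21+8+2 = 4181+144+55+13+8+5+3+2 = 2584+1597+144+55+21+5+3+2 = … (15 more), for 20 in all.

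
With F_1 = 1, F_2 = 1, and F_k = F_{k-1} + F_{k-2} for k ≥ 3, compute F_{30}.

Iterating the recurrence up to F_{26} = 121393 and F_{25} = 75025:
F_{27} = F_{26} + F_{25} = 121393 + 75025 = 196418
F_{28} = F_{27} + F_{26} = 196418 + 121393 = 317811
F_{29} = F_{28} + F_{27} = 317811 + 196418 = 514229
F_{30} = F_{29} + F_{28} = 514229 + 317811 = 832040

832040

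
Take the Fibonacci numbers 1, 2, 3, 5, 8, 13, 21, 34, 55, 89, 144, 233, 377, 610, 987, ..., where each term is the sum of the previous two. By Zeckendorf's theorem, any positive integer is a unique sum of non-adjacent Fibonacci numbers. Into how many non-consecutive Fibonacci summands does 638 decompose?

4

Greedily peel off the largest Fibonacci term at each step:
610 ≤ 638 < 987, so take 610; remainder 28
21 ≤ 28 < 34, so take 21; remainder 7
5 ≤ 7 < 8, so take 5; remainder 2
2 ≤ 2 < 3, so take 2; remainder 0
638 = 610 + 21 + 5 + 2, which has 4 terms.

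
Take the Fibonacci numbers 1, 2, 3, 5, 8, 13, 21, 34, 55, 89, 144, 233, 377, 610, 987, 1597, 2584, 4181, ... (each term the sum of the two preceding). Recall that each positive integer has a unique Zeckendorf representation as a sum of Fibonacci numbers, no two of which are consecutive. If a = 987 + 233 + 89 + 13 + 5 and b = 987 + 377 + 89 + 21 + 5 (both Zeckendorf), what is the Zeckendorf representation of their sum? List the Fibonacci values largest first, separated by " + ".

The two numbers are 1327 and 1479, so their sum is 2806.
2806: greatest Fibonacci not exceeding it is 2584, leaving 222
222: greatest Fibonacci not exceeding it is 144, leaving 78
78: greatest Fibonacci not exceeding it is 55, leaving 23
23: greatest Fibonacci not exceeding it is 21, leaving 2
2: greatest Fibonacci not exceeding it is 2, leaving 0

2584 + 144 + 55 + 21 + 2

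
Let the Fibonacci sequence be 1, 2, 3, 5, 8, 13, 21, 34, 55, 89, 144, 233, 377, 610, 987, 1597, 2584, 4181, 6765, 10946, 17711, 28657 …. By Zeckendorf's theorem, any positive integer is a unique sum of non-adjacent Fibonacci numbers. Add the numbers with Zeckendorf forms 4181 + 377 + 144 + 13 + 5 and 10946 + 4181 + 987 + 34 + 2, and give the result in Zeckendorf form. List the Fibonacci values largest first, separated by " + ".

The two numbers are 4720 and 16150, so their sum is 20870.
subtract 17711 from 20870: 3159 remains
subtract 2584 from 3159: 575 remains
subtract 377 from 575: 198 remains
subtract 144 from 198: 54 remains
subtract 34 from 54: 20 remains
subtract 13 from 20: 7 remains
subtract 5 from 7: 2 remains
subtract 2 from 2: 0 remains

17711 + 2584 + 377 + 144 + 34 + 13 + 5 + 2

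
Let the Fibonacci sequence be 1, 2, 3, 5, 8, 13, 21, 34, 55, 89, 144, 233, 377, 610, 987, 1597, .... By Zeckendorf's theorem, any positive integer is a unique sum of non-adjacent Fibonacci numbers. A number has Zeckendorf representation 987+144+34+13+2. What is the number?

987+144+34+13+2 = 1180.

1180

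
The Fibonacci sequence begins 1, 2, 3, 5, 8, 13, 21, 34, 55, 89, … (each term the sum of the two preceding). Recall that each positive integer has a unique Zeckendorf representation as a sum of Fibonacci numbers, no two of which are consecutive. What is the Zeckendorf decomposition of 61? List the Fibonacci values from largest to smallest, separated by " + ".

55 + 5 + 1

61: greatest Fibonacci not exceeding it is 55, leaving 6
6: greatest Fibonacci not exceeding it is 5, leaving 1
1: greatest Fibonacci not exceeding it is 1, leaving 0
So 61 = 55 + 5 + 1, with no two terms consecutive in the sequence.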